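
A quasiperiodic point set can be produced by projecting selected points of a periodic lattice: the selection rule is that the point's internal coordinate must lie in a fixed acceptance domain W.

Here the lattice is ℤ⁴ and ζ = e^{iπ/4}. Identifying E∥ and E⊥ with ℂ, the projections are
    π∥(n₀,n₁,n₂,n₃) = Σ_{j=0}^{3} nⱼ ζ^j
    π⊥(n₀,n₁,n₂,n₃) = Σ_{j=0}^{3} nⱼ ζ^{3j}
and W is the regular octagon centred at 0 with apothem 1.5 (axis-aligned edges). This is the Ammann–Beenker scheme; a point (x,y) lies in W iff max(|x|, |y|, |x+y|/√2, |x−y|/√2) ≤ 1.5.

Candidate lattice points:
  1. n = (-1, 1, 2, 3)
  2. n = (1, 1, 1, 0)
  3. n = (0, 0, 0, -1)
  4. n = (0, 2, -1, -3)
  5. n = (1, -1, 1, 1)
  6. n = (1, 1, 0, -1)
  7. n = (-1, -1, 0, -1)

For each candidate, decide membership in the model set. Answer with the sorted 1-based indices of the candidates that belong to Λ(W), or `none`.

Internal map: ζ^{3j} for j=0..3 gives (1,0), (−√2/2,√2/2), (0,−1), (√2/2,√2/2).
candidate 1: n = (-1, 1, 2, 3) → π⊥ ≈ (+0.4142, +0.8284); max(|x|,|y|,|x±y|/√2) = 0.8787 ≤ 1.5 ⇒ ∈ W
candidate 2: n = (1, 1, 1, 0) → π⊥ ≈ (+0.2929, -0.2929); max(|x|,|y|,|x±y|/√2) = 0.4142 ≤ 1.5 ⇒ ∈ W
candidate 3: n = (0, 0, 0, -1) → π⊥ ≈ (-0.7071, -0.7071); max(|x|,|y|,|x±y|/√2) = 1.0000 ≤ 1.5 ⇒ ∈ W
candidate 4: n = (0, 2, -1, -3) → π⊥ ≈ (-3.5355, +0.2929); max(|x|,|y|,|x±y|/√2) = 3.5355 > 1.5 ⇒ ∉ W
candidate 5: n = (1, -1, 1, 1) → π⊥ ≈ (+2.4142, -1.0000); max(|x|,|y|,|x±y|/√2) = 2.4142 > 1.5 ⇒ ∉ W
candidate 6: n = (1, 1, 0, -1) → π⊥ ≈ (-0.4142, +0.0000); max(|x|,|y|,|x±y|/√2) = 0.4142 ≤ 1.5 ⇒ ∈ W
candidate 7: n = (-1, -1, 0, -1) → π⊥ ≈ (-1.0000, -1.4142); max(|x|,|y|,|x±y|/√2) = 1.7071 > 1.5 ⇒ ∉ W

1, 2, 3, 6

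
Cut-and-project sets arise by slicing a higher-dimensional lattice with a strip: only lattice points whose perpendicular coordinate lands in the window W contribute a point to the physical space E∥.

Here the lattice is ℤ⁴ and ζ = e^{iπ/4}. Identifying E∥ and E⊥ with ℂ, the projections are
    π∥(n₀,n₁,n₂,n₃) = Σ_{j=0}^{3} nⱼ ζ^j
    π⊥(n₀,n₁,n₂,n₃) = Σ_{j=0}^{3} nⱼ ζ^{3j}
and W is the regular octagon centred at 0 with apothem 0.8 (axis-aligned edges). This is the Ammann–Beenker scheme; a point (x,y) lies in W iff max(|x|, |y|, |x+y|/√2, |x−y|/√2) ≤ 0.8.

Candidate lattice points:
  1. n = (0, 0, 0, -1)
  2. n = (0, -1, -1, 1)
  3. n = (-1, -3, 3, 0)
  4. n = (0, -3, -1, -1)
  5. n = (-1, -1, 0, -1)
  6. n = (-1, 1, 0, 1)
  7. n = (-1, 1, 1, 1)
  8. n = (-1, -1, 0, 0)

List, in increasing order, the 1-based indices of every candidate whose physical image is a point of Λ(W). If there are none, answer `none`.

π⊥(n) = n₀ + n₁ζ³ + n₂ζ⁶ + n₃ζ⁹ where ζ = e^{iπ/4}.
#1 (0, 0, 0, -1): internal (-0.7071, -0.7071); octagon support 1.0000 vs apothem 0.8 → ∉ W
#2 (0, -1, -1, 1): internal (1.4142, 1.0000); octagon support 1.7071 vs apothem 0.8 → ∉ W
#3 (-1, -3, 3, 0): internal (1.1213, -5.1213); octagon support 5.1213 vs apothem 0.8 → ∉ W
#4 (0, -3, -1, -1): internal (1.4142, -1.8284); octagon support 2.2929 vs apothem 0.8 → ∉ W
#5 (-1, -1, 0, -1): internal (-1.0000, -1.4142); octagon support 1.7071 vs apothem 0.8 → ∉ W
#6 (-1, 1, 0, 1): internal (-1.0000, 1.4142); octagon support 1.7071 vs apothem 0.8 → ∉ W
#7 (-1, 1, 1, 1): internal (-1.0000, 0.4142); octagon support 1.0000 vs apothem 0.8 → ∉ W
#8 (-1, -1, 0, 0): internal (-0.2929, -0.7071); octagon support 0.7071 vs apothem 0.8 → ∈ W

8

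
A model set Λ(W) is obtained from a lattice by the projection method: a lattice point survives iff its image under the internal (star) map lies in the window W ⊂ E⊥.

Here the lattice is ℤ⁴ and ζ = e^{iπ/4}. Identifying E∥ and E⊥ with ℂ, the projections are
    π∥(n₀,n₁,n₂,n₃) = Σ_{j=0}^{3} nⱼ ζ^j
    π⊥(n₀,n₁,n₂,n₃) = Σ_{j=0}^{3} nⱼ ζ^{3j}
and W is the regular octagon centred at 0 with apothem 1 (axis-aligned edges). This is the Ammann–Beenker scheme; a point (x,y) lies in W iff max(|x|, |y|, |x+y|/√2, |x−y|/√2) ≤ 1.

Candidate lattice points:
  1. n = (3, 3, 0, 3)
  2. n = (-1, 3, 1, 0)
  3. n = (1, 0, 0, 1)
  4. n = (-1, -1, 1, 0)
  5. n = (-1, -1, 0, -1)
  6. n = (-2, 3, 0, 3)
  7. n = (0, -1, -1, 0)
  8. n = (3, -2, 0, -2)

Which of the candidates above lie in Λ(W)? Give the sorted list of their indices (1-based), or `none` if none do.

7

With ζ = e^{iπ/4} the internal vectors are ζ^0,ζ^3,ζ^6,ζ^9.
candidate 1: n = (3, 3, 0, 3) → π⊥ ≈ (+3.0000, +4.2426); max(|x|,|y|,|x±y|/√2) = 5.1213 > 1 ⇒ ∉ W
candidate 2: n = (-1, 3, 1, 0) → π⊥ ≈ (-3.1213, +1.1213); max(|x|,|y|,|x±y|/√2) = 3.1213 > 1 ⇒ ∉ W
candidate 3: n = (1, 0, 0, 1) → π⊥ ≈ (+1.7071, +0.7071); max(|x|,|y|,|x±y|/√2) = 1.7071 > 1 ⇒ ∉ W
candidate 4: n = (-1, -1, 1, 0) → π⊥ ≈ (-0.2929, -1.7071); max(|x|,|y|,|x±y|/√2) = 1.7071 > 1 ⇒ ∉ W
candidate 5: n = (-1, -1, 0, -1) → π⊥ ≈ (-1.0000, -1.4142); max(|x|,|y|,|x±y|/√2) = 1.7071 > 1 ⇒ ∉ W
candidate 6: n = (-2, 3, 0, 3) → π⊥ ≈ (-2.0000, +4.2426); max(|x|,|y|,|x±y|/√2) = 4.4142 > 1 ⇒ ∉ W
candidate 7: n = (0, -1, -1, 0) → π⊥ ≈ (+0.7071, +0.2929); max(|x|,|y|,|x±y|/√2) = 0.7071 ≤ 1 ⇒ ∈ W
candidate 8: n = (3, -2, 0, -2) → π⊥ ≈ (+3.0000, -2.8284); max(|x|,|y|,|x±y|/√2) = 4.1213 > 1 ⇒ ∉ W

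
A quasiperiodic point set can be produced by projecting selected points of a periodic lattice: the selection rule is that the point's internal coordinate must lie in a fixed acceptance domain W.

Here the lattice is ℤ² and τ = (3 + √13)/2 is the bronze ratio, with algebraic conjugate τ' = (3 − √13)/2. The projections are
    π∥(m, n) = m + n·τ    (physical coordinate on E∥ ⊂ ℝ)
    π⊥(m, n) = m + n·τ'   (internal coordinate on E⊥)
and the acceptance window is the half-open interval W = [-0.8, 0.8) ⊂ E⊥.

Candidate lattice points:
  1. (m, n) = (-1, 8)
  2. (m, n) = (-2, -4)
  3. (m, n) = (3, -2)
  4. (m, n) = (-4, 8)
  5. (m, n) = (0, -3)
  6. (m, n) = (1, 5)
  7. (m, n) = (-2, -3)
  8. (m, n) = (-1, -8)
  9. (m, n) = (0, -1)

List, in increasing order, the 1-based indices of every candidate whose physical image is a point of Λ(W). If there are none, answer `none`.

Compute τ' = (3−√13)/2 = -0.30278, so π⊥(m,n) = m -0.30278·n.
candidate 1: (m,n)=(-1,8) → π∥ = -1+8·τ ≈ 25.42221, π⊥ = -1+8·τ' ≈ -3.42221 ∉ [-0.8, 0.8) ⇒ out
candidate 2: (m,n)=(-2,-4) → π∥ = -2-4·τ ≈ -15.21110, π⊥ = -2-4·τ' ≈ -0.78890 ∈ [-0.8, 0.8) ⇒ IN Λ
candidate 3: (m,n)=(3,-2) → π∥ = 3-2·τ ≈ -3.60555, π⊥ = 3-2·τ' ≈ 3.60555 ∉ [-0.8, 0.8) ⇒ out
candidate 4: (m,n)=(-4,8) → π∥ = -4+8·τ ≈ 22.42221, π⊥ = -4+8·τ' ≈ -6.42221 ∉ [-0.8, 0.8) ⇒ out
candidate 5: (m,n)=(0,-3) → π∥ = 0-3·τ ≈ -9.90833, π⊥ = 0-3·τ' ≈ 0.90833 ∉ [-0.8, 0.8) ⇒ out
candidate 6: (m,n)=(1,5) → π∥ = 1+5·τ ≈ 17.51388, π⊥ = 1+5·τ' ≈ -0.51388 ∈ [-0.8, 0.8) ⇒ IN Λ
candidate 7: (m,n)=(-2,-3) → π∥ = -2-3·τ ≈ -11.90833, π⊥ = -2-3·τ' ≈ -1.09167 ∉ [-0.8, 0.8) ⇒ out
candidate 8: (m,n)=(-1,-8) → π∥ = -1-8·τ ≈ -27.42221, π⊥ = -1-8·τ' ≈ 1.42221 ∉ [-0.8, 0.8) ⇒ out
candidate 9: (m,n)=(0,-1) → π∥ = 0-1·τ ≈ -3.30278, π⊥ = 0-1·τ' ≈ 0.30278 ∈ [-0.8, 0.8) ⇒ IN Λ

2, 6, 9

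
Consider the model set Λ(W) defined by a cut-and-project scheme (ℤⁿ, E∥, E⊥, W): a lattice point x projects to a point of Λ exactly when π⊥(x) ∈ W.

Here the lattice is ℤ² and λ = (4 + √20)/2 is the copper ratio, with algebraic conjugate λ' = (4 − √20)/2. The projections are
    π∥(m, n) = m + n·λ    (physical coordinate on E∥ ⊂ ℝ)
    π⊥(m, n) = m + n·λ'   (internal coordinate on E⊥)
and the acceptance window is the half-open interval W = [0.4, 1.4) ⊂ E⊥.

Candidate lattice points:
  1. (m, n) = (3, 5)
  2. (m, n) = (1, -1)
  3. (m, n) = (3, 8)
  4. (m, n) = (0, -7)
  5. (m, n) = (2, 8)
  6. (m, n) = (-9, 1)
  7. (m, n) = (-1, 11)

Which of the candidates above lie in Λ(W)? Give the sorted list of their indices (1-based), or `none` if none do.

Compute λ' = (4−√20)/2 = -0.236068, so π⊥(m,n) = m -0.236068·n.
#1 (3,5): internal coord 3 + (5)·λ' = +1.819660; +1.819660 ∉ [0.4, 1.4) → out
#2 (1,-1): internal coord 1 + (-1)·λ' = +1.236068; +1.236068 ∈ [0.4, 1.4) → IN Λ
#3 (3,8): internal coord 3 + (8)·λ' = +1.111456; +1.111456 ∈ [0.4, 1.4) → IN Λ
#4 (0,-7): internal coord 0 + (-7)·λ' = +1.652476; +1.652476 ∉ [0.4, 1.4) → out
#5 (2,8): internal coord 2 + (8)·λ' = +0.111456; +0.111456 ∉ [0.4, 1.4) → out
#6 (-9,1): internal coord -9 + (1)·λ' = -9.236068; -9.236068 ∉ [0.4, 1.4) → out
#7 (-1,11): internal coord -1 + (11)·λ' = -3.596748; -3.596748 ∉ [0.4, 1.4) → out

2, 3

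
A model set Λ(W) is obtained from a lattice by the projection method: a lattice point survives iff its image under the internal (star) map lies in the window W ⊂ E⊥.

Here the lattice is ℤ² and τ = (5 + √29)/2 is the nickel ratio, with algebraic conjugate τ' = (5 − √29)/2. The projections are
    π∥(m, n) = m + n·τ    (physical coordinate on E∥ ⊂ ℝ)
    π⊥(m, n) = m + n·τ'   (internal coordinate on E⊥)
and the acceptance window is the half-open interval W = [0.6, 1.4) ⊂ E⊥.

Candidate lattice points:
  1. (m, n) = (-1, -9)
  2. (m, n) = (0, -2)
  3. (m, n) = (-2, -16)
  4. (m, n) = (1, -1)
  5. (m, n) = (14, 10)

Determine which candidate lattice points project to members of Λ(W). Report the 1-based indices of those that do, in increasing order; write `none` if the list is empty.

Numerically τ ≈ 5.192582 and τ' = −1/τ ≈ -0.192582.
candidate 1: (m,n)=(-1,-9) → π∥ = -1-9·τ ≈ -47.733242, π⊥ = -1-9·τ' ≈ 0.733242 ∈ [0.6, 1.4) ⇒ IN Λ
candidate 2: (m,n)=(0,-2) → π∥ = 0-2·τ ≈ -10.385165, π⊥ = 0-2·τ' ≈ 0.385165 ∉ [0.6, 1.4) ⇒ out
candidate 3: (m,n)=(-2,-16) → π∥ = -2-16·τ ≈ -85.081318, π⊥ = -2-16·τ' ≈ 1.081318 ∈ [0.6, 1.4) ⇒ IN Λ
candidate 4: (m,n)=(1,-1) → π∥ = 1-1·τ ≈ -4.192582, π⊥ = 1-1·τ' ≈ 1.192582 ∈ [0.6, 1.4) ⇒ IN Λ
candidate 5: (m,n)=(14,10) → π∥ = 14+10·τ ≈ 65.925824, π⊥ = 14+10·τ' ≈ 12.074176 ∉ [0.6, 1.4) ⇒ out

1, 3, 4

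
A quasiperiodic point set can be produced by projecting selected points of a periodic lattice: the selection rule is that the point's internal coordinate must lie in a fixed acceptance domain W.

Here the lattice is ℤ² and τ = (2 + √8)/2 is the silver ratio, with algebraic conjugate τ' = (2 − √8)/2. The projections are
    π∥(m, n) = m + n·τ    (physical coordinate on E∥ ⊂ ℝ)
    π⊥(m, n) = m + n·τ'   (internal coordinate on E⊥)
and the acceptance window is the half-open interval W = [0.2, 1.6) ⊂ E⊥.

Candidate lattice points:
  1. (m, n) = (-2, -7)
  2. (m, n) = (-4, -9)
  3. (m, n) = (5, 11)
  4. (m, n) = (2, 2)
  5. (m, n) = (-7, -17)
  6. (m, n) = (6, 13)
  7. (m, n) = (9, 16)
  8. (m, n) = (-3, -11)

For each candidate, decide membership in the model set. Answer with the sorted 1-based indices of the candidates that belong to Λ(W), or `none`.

1, 3, 4, 6, 8

Compute τ' = (2−√8)/2 = -0.41421, so π⊥(m,n) = m -0.41421·n.
candidate 1: (m,n)=(-2,-7) → π∥ = -2-7·τ ≈ -18.89949, π⊥ = -2-7·τ' ≈ 0.89949 ∈ [0.2, 1.6) ⇒ IN Λ
candidate 2: (m,n)=(-4,-9) → π∥ = -4-9·τ ≈ -25.72792, π⊥ = -4-9·τ' ≈ -0.27208 ∉ [0.2, 1.6) ⇒ out
candidate 3: (m,n)=(5,11) → π∥ = 5+11·τ ≈ 31.55635, π⊥ = 5+11·τ' ≈ 0.44365 ∈ [0.2, 1.6) ⇒ IN Λ
candidate 4: (m,n)=(2,2) → π∥ = 2+2·τ ≈ 6.82843, π⊥ = 2+2·τ' ≈ 1.17157 ∈ [0.2, 1.6) ⇒ IN Λ
candidate 5: (m,n)=(-7,-17) → π∥ = -7-17·τ ≈ -48.04163, π⊥ = -7-17·τ' ≈ 0.04163 ∉ [0.2, 1.6) ⇒ out
candidate 6: (m,n)=(6,13) → π∥ = 6+13·τ ≈ 37.38478, π⊥ = 6+13·τ' ≈ 0.61522 ∈ [0.2, 1.6) ⇒ IN Λ
candidate 7: (m,n)=(9,16) → π∥ = 9+16·τ ≈ 47.62742, π⊥ = 9+16·τ' ≈ 2.37258 ∉ [0.2, 1.6) ⇒ out
candidate 8: (m,n)=(-3,-11) → π∥ = -3-11·τ ≈ -29.55635, π⊥ = -3-11·τ' ≈ 1.55635 ∈ [0.2, 1.6) ⇒ IN Λ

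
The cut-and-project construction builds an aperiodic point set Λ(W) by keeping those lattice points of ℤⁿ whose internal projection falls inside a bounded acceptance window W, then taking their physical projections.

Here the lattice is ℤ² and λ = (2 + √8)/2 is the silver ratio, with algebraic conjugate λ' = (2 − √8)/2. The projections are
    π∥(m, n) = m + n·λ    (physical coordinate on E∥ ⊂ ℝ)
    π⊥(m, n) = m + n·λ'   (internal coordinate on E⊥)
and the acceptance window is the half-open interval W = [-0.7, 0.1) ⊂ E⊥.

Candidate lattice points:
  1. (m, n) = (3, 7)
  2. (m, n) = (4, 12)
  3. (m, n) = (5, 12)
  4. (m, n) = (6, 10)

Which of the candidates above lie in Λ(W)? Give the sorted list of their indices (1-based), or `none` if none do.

3

Compute λ' = (2−√8)/2 = -0.4142, so π⊥(m,n) = m -0.4142·n.
candidate 1: (m,n)=(3,7) → π∥ = 3+7·λ ≈ 19.8995, π⊥ = 3+7·λ' ≈ 0.1005 ∉ [-0.7, 0.1) ⇒ out
candidate 2: (m,n)=(4,12) → π∥ = 4+12·λ ≈ 32.9706, π⊥ = 4+12·λ' ≈ -0.9706 ∉ [-0.7, 0.1) ⇒ out
candidate 3: (m,n)=(5,12) → π∥ = 5+12·λ ≈ 33.9706, π⊥ = 5+12·λ' ≈ 0.0294 ∈ [-0.7, 0.1) ⇒ IN Λ
candidate 4: (m,n)=(6,10) → π∥ = 6+10·λ ≈ 30.1421, π⊥ = 6+10·λ' ≈ 1.8579 ∉ [-0.7, 0.1) ⇒ out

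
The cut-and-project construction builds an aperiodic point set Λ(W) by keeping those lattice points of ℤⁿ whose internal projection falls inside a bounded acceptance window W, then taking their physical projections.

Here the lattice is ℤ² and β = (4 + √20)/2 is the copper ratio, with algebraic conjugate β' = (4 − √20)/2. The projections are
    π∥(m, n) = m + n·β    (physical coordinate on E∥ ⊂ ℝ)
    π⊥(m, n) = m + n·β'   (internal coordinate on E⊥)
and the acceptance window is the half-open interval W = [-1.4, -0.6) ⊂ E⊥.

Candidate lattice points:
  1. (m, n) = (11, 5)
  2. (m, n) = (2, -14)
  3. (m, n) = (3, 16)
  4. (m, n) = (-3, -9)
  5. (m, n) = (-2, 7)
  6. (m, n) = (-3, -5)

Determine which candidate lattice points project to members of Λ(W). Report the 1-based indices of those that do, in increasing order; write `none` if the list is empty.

Compute β' = (4−√20)/2 = -0.236068, so π⊥(m,n) = m -0.236068·n.
candidate 1: (m,n)=(11,5) → π∥ = 11+5·β ≈ 32.180340, π⊥ = 11+5·β' ≈ 9.819660 ∉ [-1.4, -0.6) ⇒ out
candidate 2: (m,n)=(2,-14) → π∥ = 2-14·β ≈ -57.304952, π⊥ = 2-14·β' ≈ 5.304952 ∉ [-1.4, -0.6) ⇒ out
candidate 3: (m,n)=(3,16) → π∥ = 3+16·β ≈ 70.777088, π⊥ = 3+16·β' ≈ -0.777088 ∈ [-1.4, -0.6) ⇒ IN Λ
candidate 4: (m,n)=(-3,-9) → π∥ = -3-9·β ≈ -41.124612, π⊥ = -3-9·β' ≈ -0.875388 ∈ [-1.4, -0.6) ⇒ IN Λ
candidate 5: (m,n)=(-2,7) → π∥ = -2+7·β ≈ 27.652476, π⊥ = -2+7·β' ≈ -3.652476 ∉ [-1.4, -0.6) ⇒ out
candidate 6: (m,n)=(-3,-5) → π∥ = -3-5·β ≈ -24.180340, π⊥ = -3-5·β' ≈ -1.819660 ∉ [-1.4, -0.6) ⇒ out

3, 4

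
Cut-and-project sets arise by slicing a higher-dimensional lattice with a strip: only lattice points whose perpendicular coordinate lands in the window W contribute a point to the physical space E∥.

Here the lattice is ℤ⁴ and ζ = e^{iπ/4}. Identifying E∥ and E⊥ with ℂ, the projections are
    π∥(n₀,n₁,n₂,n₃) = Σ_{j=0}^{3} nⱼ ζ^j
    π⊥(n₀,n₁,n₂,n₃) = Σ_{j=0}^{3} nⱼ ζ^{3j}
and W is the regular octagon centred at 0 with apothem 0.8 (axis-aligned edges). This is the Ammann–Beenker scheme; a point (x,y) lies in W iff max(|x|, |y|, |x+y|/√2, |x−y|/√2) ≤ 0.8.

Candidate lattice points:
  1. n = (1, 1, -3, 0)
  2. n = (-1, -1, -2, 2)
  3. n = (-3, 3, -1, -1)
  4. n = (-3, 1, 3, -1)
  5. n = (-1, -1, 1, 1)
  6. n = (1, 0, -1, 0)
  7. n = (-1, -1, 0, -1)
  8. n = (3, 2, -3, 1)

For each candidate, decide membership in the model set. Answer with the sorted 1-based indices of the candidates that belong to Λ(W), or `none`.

none

With ζ = e^{iπ/4} the internal vectors are ζ^0,ζ^3,ζ^6,ζ^9.
#1 (1, 1, -3, 0): internal (0.2929, 3.7071); octagon support 3.7071 vs apothem 0.8 → ∉ W
#2 (-1, -1, -2, 2): internal (1.1213, 2.7071); octagon support 2.7071 vs apothem 0.8 → ∉ W
#3 (-3, 3, -1, -1): internal (-5.8284, 2.4142); octagon support 5.8284 vs apothem 0.8 → ∉ W
#4 (-3, 1, 3, -1): internal (-4.4142, -3.0000); octagon support 5.2426 vs apothem 0.8 → ∉ W
#5 (-1, -1, 1, 1): internal (0.4142, -1.0000); octagon support 1.0000 vs apothem 0.8 → ∉ W
#6 (1, 0, -1, 0): internal (1.0000, 1.0000); octagon support 1.4142 vs apothem 0.8 → ∉ W
#7 (-1, -1, 0, -1): internal (-1.0000, -1.4142); octagon support 1.7071 vs apothem 0.8 → ∉ W
#8 (3, 2, -3, 1): internal (2.2929, 5.1213); octagon support 5.2426 vs apothem 0.8 → ∉ W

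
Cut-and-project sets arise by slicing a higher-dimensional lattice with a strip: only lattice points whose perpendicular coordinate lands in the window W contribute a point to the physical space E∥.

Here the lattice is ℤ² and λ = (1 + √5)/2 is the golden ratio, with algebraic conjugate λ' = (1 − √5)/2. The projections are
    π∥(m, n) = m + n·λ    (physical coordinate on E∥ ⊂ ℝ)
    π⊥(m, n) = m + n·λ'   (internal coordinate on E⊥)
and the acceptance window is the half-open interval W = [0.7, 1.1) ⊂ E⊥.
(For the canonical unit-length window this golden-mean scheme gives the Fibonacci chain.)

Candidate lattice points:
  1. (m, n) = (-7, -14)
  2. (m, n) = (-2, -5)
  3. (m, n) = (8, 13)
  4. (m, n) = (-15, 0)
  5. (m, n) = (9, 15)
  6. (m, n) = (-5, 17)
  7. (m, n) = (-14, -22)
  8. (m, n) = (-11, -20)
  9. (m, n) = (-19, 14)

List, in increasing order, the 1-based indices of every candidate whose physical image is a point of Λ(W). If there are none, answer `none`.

2

Compute λ' = (1−√5)/2 = -0.618034, so π⊥(m,n) = m -0.618034·n.
#1 (-7,-14): internal coord -7 + (-14)·λ' = +1.652476; +1.652476 ∉ [0.7, 1.1) → out
#2 (-2,-5): internal coord -2 + (-5)·λ' = +1.090170; +1.090170 ∈ [0.7, 1.1) → IN Λ
#3 (8,13): internal coord 8 + (13)·λ' = -0.034442; -0.034442 ∉ [0.7, 1.1) → out
#4 (-15,0): internal coord -15 + (0)·λ' = -15.000000; -15.000000 ∉ [0.7, 1.1) → out
#5 (9,15): internal coord 9 + (15)·λ' = -0.270510; -0.270510 ∉ [0.7, 1.1) → out
#6 (-5,17): internal coord -5 + (17)·λ' = -15.506578; -15.506578 ∉ [0.7, 1.1) → out
#7 (-14,-22): internal coord -14 + (-22)·λ' = -0.403252; -0.403252 ∉ [0.7, 1.1) → out
#8 (-11,-20): internal coord -11 + (-20)·λ' = +1.360680; +1.360680 ∉ [0.7, 1.1) → out
#9 (-19,14): internal coord -19 + (14)·λ' = -27.652476; -27.652476 ∉ [0.7, 1.1) → out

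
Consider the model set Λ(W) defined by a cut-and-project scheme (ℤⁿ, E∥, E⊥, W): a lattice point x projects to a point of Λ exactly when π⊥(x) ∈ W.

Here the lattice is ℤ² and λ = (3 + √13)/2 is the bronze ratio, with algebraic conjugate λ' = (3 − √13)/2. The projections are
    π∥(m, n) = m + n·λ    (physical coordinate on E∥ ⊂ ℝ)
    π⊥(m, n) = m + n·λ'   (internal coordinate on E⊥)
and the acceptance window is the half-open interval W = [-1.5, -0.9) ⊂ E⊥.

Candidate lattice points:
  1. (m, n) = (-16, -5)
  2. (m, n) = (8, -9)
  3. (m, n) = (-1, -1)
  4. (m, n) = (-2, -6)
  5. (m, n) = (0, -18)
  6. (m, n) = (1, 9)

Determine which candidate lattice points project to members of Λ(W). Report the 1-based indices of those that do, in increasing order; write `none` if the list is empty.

none

Compute λ' = (3−√13)/2 = -0.3028, so π⊥(m,n) = m -0.3028·n.
#1 (-16,-5): internal coord -16 + (-5)·λ' = -14.4861; -14.4861 ∉ [-1.5, -0.9) → out
#2 (8,-9): internal coord 8 + (-9)·λ' = +10.7250; +10.7250 ∉ [-1.5, -0.9) → out
#3 (-1,-1): internal coord -1 + (-1)·λ' = -0.6972; -0.6972 ∉ [-1.5, -0.9) → out
#4 (-2,-6): internal coord -2 + (-6)·λ' = -0.1833; -0.1833 ∉ [-1.5, -0.9) → out
#5 (0,-18): internal coord 0 + (-18)·λ' = +5.4500; +5.4500 ∉ [-1.5, -0.9) → out
#6 (1,9): internal coord 1 + (9)·λ' = -1.7250; -1.7250 ∉ [-1.5, -0.9) → out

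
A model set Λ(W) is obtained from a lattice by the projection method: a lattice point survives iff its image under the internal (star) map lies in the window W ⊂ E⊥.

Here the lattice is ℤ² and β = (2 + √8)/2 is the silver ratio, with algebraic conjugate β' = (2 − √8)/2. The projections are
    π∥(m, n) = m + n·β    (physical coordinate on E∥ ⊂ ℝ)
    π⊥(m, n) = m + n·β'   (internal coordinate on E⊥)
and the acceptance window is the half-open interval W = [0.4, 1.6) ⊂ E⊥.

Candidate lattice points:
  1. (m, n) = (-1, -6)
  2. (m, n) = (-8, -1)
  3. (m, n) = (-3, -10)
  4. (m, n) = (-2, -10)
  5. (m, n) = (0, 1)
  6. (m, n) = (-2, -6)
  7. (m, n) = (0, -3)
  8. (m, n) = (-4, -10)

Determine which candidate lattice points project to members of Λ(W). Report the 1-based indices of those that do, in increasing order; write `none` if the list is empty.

1, 3, 6, 7

Numerically β ≈ 2.414214 and β' = −1/β ≈ -0.414214.
candidate 1: (m,n)=(-1,-6) → π∥ = -1-6·β ≈ -15.485281, π⊥ = -1-6·β' ≈ 1.485281 ∈ [0.4, 1.6) ⇒ IN Λ
candidate 2: (m,n)=(-8,-1) → π∥ = -8-1·β ≈ -10.414214, π⊥ = -8-1·β' ≈ -7.585786 ∉ [0.4, 1.6) ⇒ out
candidate 3: (m,n)=(-3,-10) → π∥ = -3-10·β ≈ -27.142136, π⊥ = -3-10·β' ≈ 1.142136 ∈ [0.4, 1.6) ⇒ IN Λ
candidate 4: (m,n)=(-2,-10) → π∥ = -2-10·β ≈ -26.142136, π⊥ = -2-10·β' ≈ 2.142136 ∉ [0.4, 1.6) ⇒ out
candidate 5: (m,n)=(0,1) → π∥ = 0+1·β ≈ 2.414214, π⊥ = 0+1·β' ≈ -0.414214 ∉ [0.4, 1.6) ⇒ out
candidate 6: (m,n)=(-2,-6) → π∥ = -2-6·β ≈ -16.485281, π⊥ = -2-6·β' ≈ 0.485281 ∈ [0.4, 1.6) ⇒ IN Λ
candidate 7: (m,n)=(0,-3) → π∥ = 0-3·β ≈ -7.242641, π⊥ = 0-3·β' ≈ 1.242641 ∈ [0.4, 1.6) ⇒ IN Λ
candidate 8: (m,n)=(-4,-10) → π∥ = -4-10·β ≈ -28.142136, π⊥ = -4-10·β' ≈ 0.142136 ∉ [0.4, 1.6) ⇒ out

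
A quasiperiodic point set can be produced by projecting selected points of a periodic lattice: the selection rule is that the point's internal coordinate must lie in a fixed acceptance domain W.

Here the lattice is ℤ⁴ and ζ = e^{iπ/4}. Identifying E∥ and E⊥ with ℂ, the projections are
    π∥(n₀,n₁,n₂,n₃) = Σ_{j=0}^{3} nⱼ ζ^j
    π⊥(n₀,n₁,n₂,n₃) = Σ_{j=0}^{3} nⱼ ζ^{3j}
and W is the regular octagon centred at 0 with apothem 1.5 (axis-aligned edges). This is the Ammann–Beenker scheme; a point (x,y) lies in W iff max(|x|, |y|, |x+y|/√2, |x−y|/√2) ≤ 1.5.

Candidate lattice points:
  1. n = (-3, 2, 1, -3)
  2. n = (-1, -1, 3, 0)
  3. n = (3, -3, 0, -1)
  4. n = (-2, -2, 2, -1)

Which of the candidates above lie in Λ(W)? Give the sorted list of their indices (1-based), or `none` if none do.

π⊥(n) = n₀ + n₁ζ³ + n₂ζ⁶ + n₃ζ⁹ where ζ = e^{iπ/4}.
candidate 1: n = (-3, 2, 1, -3) → π⊥ ≈ (-6.53553, -1.70711); max(|x|,|y|,|x±y|/√2) = 6.53553 > 1.5 ⇒ ∉ W
candidate 2: n = (-1, -1, 3, 0) → π⊥ ≈ (-0.29289, -3.70711); max(|x|,|y|,|x±y|/√2) = 3.70711 > 1.5 ⇒ ∉ W
candidate 3: n = (3, -3, 0, -1) → π⊥ ≈ (+4.41421, -2.82843); max(|x|,|y|,|x±y|/√2) = 5.12132 > 1.5 ⇒ ∉ W
candidate 4: n = (-2, -2, 2, -1) → π⊥ ≈ (-1.29289, -4.12132); max(|x|,|y|,|x±y|/√2) = 4.12132 > 1.5 ⇒ ∉ W

none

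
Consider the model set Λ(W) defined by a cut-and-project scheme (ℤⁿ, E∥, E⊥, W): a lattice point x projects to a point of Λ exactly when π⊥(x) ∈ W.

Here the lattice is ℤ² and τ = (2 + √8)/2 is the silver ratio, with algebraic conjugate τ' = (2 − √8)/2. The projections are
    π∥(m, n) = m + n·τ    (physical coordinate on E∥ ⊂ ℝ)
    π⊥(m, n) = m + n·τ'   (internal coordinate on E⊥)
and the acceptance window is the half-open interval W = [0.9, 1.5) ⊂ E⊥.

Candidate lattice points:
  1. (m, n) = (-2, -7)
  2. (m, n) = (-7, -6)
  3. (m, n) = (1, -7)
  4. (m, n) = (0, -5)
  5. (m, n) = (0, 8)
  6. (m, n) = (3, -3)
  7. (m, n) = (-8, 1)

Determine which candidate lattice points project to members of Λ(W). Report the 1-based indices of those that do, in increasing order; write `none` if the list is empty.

Compute τ' = (2−√8)/2 = -0.4142, so π⊥(m,n) = m -0.4142·n.
[1] lift (-2,-7): star map gives 0.8995; window check 0.9 ≤ 0.8995 < 1.5 is false → out
[2] lift (-7,-6): star map gives -4.5147; window check 0.9 ≤ -4.5147 < 1.5 is false → out
[3] lift (1,-7): star map gives 3.8995; window check 0.9 ≤ 3.8995 < 1.5 is false → out
[4] lift (0,-5): star map gives 2.0711; window check 0.9 ≤ 2.0711 < 1.5 is false → out
[5] lift (0,8): star map gives -3.3137; window check 0.9 ≤ -3.3137 < 1.5 is false → out
[6] lift (3,-3): star map gives 4.2426; window check 0.9 ≤ 4.2426 < 1.5 is false → out
[7] lift (-8,1): star map gives -8.4142; window check 0.9 ≤ -8.4142 < 1.5 is false → out

none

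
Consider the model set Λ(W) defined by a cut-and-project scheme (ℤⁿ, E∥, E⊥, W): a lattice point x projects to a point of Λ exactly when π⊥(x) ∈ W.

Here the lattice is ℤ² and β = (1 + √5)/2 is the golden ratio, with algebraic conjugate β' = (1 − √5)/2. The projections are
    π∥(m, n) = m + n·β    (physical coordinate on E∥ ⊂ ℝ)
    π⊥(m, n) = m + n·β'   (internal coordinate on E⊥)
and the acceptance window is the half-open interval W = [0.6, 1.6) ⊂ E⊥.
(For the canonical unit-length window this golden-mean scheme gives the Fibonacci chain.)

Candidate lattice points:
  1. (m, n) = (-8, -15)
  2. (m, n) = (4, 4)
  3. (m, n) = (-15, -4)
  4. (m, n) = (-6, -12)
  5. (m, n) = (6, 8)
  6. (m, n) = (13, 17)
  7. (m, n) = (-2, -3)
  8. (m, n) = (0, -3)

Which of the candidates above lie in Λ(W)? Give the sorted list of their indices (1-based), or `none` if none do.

β' = (1−√5)/2 ≈ -0.6180.
#1 (-8,-15): internal coord -8 + (-15)·β' = +1.2705; +1.2705 ∈ [0.6, 1.6) → IN Λ
#2 (4,4): internal coord 4 + (4)·β' = +1.5279; +1.5279 ∈ [0.6, 1.6) → IN Λ
#3 (-15,-4): internal coord -15 + (-4)·β' = -12.5279; -12.5279 ∉ [0.6, 1.6) → out
#4 (-6,-12): internal coord -6 + (-12)·β' = +1.4164; +1.4164 ∈ [0.6, 1.6) → IN Λ
#5 (6,8): internal coord 6 + (8)·β' = +1.0557; +1.0557 ∈ [0.6, 1.6) → IN Λ
#6 (13,17): internal coord 13 + (17)·β' = +2.4934; +2.4934 ∉ [0.6, 1.6) → out
#7 (-2,-3): internal coord -2 + (-3)·β' = -0.1459; -0.1459 ∉ [0.6, 1.6) → out
#8 (0,-3): internal coord 0 + (-3)·β' = +1.8541; +1.8541 ∉ [0.6, 1.6) → out

1, 2, 4, 5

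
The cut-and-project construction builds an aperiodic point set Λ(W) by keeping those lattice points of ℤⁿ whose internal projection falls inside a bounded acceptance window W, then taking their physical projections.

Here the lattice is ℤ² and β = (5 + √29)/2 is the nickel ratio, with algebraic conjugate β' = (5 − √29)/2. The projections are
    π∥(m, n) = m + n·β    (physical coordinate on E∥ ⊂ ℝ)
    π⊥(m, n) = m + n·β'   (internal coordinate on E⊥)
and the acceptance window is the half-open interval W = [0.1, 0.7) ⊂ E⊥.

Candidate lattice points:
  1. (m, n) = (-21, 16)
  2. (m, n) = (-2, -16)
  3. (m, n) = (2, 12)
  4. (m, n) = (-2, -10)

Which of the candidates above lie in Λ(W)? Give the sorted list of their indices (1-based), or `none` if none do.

β' = (5−√29)/2 ≈ -0.1926.
[1] lift (-21,16): star map gives -24.0813; window check 0.1 ≤ -24.0813 < 0.7 is false → out
[2] lift (-2,-16): star map gives 1.0813; window check 0.1 ≤ 1.0813 < 0.7 is false → out
[3] lift (2,12): star map gives -0.3110; window check 0.1 ≤ -0.3110 < 0.7 is false → out
[4] lift (-2,-10): star map gives -0.0742; window check 0.1 ≤ -0.0742 < 0.7 is false → out

none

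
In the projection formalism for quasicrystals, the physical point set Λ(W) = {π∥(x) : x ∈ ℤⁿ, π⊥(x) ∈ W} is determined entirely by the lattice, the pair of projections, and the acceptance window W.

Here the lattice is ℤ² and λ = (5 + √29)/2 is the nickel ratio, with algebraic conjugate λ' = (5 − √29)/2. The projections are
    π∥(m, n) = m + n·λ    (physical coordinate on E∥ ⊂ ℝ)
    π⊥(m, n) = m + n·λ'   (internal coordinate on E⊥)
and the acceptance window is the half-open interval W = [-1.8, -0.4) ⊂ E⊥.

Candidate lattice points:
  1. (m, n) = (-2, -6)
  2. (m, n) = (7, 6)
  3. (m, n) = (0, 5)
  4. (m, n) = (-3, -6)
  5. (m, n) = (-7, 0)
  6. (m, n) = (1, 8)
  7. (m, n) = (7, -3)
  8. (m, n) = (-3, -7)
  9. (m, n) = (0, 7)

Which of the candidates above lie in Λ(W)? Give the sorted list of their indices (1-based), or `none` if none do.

1, 3, 6, 8, 9

Numerically λ ≈ 5.192582 and λ' = −1/λ ≈ -0.192582.
candidate 1: (m,n)=(-2,-6) → π∥ = -2-6·λ ≈ -33.155494, π⊥ = -2-6·λ' ≈ -0.844506 ∈ [-1.8, -0.4) ⇒ IN Λ
candidate 2: (m,n)=(7,6) → π∥ = 7+6·λ ≈ 38.155494, π⊥ = 7+6·λ' ≈ 5.844506 ∉ [-1.8, -0.4) ⇒ out
candidate 3: (m,n)=(0,5) → π∥ = 0+5·λ ≈ 25.962912, π⊥ = 0+5·λ' ≈ -0.962912 ∈ [-1.8, -0.4) ⇒ IN Λ
candidate 4: (m,n)=(-3,-6) → π∥ = -3-6·λ ≈ -34.155494, π⊥ = -3-6·λ' ≈ -1.844506 ∉ [-1.8, -0.4) ⇒ out
candidate 5: (m,n)=(-7,0) → π∥ = -7+0·λ ≈ -7.000000, π⊥ = -7+0·λ' ≈ -7.000000 ∉ [-1.8, -0.4) ⇒ out
candidate 6: (m,n)=(1,8) → π∥ = 1+8·λ ≈ 42.540659, π⊥ = 1+8·λ' ≈ -0.540659 ∈ [-1.8, -0.4) ⇒ IN Λ
candidate 7: (m,n)=(7,-3) → π∥ = 7-3·λ ≈ -8.577747, π⊥ = 7-3·λ' ≈ 7.577747 ∉ [-1.8, -0.4) ⇒ out
candidate 8: (m,n)=(-3,-7) → π∥ = -3-7·λ ≈ -39.348077, π⊥ = -3-7·λ' ≈ -1.651923 ∈ [-1.8, -0.4) ⇒ IN Λ
candidate 9: (m,n)=(0,7) → π∥ = 0+7·λ ≈ 36.348077, π⊥ = 0+7·λ' ≈ -1.348077 ∈ [-1.8, -0.4) ⇒ IN Λ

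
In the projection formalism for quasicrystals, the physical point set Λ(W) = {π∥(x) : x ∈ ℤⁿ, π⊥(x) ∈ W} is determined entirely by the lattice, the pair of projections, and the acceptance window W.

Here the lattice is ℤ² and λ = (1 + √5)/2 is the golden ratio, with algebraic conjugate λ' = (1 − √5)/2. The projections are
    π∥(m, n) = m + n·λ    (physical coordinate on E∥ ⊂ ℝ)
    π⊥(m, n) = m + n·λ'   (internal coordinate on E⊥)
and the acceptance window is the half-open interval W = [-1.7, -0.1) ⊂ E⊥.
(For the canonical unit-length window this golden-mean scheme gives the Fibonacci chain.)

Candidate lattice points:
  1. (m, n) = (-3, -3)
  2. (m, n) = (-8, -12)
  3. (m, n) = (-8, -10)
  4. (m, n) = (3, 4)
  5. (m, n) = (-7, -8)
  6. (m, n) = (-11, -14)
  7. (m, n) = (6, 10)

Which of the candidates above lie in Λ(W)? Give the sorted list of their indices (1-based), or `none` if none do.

1, 2, 7

Numerically λ ≈ 1.618034 and λ' = −1/λ ≈ -0.618034.
candidate 1: (m,n)=(-3,-3) → π∥ = -3-3·λ ≈ -7.854102, π⊥ = -3-3·λ' ≈ -1.145898 ∈ [-1.7, -0.1) ⇒ IN Λ
candidate 2: (m,n)=(-8,-12) → π∥ = -8-12·λ ≈ -27.416408, π⊥ = -8-12·λ' ≈ -0.583592 ∈ [-1.7, -0.1) ⇒ IN Λ
candidate 3: (m,n)=(-8,-10) → π∥ = -8-10·λ ≈ -24.180340, π⊥ = -8-10·λ' ≈ -1.819660 ∉ [-1.7, -0.1) ⇒ out
candidate 4: (m,n)=(3,4) → π∥ = 3+4·λ ≈ 9.472136, π⊥ = 3+4·λ' ≈ 0.527864 ∉ [-1.7, -0.1) ⇒ out
candidate 5: (m,n)=(-7,-8) → π∥ = -7-8·λ ≈ -19.944272, π⊥ = -7-8·λ' ≈ -2.055728 ∉ [-1.7, -0.1) ⇒ out
candidate 6: (m,n)=(-11,-14) → π∥ = -11-14·λ ≈ -33.652476, π⊥ = -11-14·λ' ≈ -2.347524 ∉ [-1.7, -0.1) ⇒ out
candidate 7: (m,n)=(6,10) → π∥ = 6+10·λ ≈ 22.180340, π⊥ = 6+10·λ' ≈ -0.180340 ∈ [-1.7, -0.1) ⇒ IN Λ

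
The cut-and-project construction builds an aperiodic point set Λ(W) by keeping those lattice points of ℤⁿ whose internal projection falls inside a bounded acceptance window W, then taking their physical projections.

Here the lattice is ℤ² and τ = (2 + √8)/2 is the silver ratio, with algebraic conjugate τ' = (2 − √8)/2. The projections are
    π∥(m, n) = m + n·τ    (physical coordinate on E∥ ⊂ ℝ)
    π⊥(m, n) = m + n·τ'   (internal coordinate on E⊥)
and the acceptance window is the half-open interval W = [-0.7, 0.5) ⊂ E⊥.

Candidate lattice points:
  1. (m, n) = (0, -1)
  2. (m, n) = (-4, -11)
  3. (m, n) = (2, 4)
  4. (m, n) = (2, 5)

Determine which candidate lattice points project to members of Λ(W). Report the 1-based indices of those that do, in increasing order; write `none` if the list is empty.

Compute τ' = (2−√8)/2 = -0.41421, so π⊥(m,n) = m -0.41421·n.
candidate 1: (m,n)=(0,-1) → π∥ = 0-1·τ ≈ -2.41421, π⊥ = 0-1·τ' ≈ 0.41421 ∈ [-0.7, 0.5) ⇒ IN Λ
candidate 2: (m,n)=(-4,-11) → π∥ = -4-11·τ ≈ -30.55635, π⊥ = -4-11·τ' ≈ 0.55635 ∉ [-0.7, 0.5) ⇒ out
candidate 3: (m,n)=(2,4) → π∥ = 2+4·τ ≈ 11.65685, π⊥ = 2+4·τ' ≈ 0.34315 ∈ [-0.7, 0.5) ⇒ IN Λ
candidate 4: (m,n)=(2,5) → π∥ = 2+5·τ ≈ 14.07107, π⊥ = 2+5·τ' ≈ -0.07107 ∈ [-0.7, 0.5) ⇒ IN Λ

1, 3, 4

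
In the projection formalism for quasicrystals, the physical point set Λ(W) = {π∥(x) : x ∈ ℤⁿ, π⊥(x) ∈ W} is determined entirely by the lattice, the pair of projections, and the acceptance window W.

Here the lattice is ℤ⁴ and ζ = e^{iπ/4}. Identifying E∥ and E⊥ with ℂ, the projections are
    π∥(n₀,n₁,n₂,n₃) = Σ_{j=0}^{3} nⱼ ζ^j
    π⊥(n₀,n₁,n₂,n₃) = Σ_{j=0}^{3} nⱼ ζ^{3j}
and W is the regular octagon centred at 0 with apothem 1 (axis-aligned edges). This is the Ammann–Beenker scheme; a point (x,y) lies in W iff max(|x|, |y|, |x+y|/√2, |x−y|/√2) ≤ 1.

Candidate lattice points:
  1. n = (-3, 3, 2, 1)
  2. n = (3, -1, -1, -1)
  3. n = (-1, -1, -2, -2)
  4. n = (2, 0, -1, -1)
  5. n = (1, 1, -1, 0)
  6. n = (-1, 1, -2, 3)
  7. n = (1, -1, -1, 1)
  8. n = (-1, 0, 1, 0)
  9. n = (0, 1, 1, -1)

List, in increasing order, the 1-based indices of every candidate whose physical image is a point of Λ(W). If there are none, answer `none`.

With ζ = e^{iπ/4} the internal vectors are ζ^0,ζ^3,ζ^6,ζ^9.
candidate 1: n = (-3, 3, 2, 1) → π⊥ ≈ (-4.41421, +0.82843); max(|x|,|y|,|x±y|/√2) = 4.41421 > 1 ⇒ ∉ W
candidate 2: n = (3, -1, -1, -1) → π⊥ ≈ (+3.00000, -0.41421); max(|x|,|y|,|x±y|/√2) = 3.00000 > 1 ⇒ ∉ W
candidate 3: n = (-1, -1, -2, -2) → π⊥ ≈ (-1.70711, -0.12132); max(|x|,|y|,|x±y|/√2) = 1.70711 > 1 ⇒ ∉ W
candidate 4: n = (2, 0, -1, -1) → π⊥ ≈ (+1.29289, +0.29289); max(|x|,|y|,|x±y|/√2) = 1.29289 > 1 ⇒ ∉ W
candidate 5: n = (1, 1, -1, 0) → π⊥ ≈ (+0.29289, +1.70711); max(|x|,|y|,|x±y|/√2) = 1.70711 > 1 ⇒ ∉ W
candidate 6: n = (-1, 1, -2, 3) → π⊥ ≈ (+0.41421, +4.82843); max(|x|,|y|,|x±y|/√2) = 4.82843 > 1 ⇒ ∉ W
candidate 7: n = (1, -1, -1, 1) → π⊥ ≈ (+2.41421, +1.00000); max(|x|,|y|,|x±y|/√2) = 2.41421 > 1 ⇒ ∉ W
candidate 8: n = (-1, 0, 1, 0) → π⊥ ≈ (-1.00000, -1.00000); max(|x|,|y|,|x±y|/√2) = 1.41421 > 1 ⇒ ∉ W
candidate 9: n = (0, 1, 1, -1) → π⊥ ≈ (-1.41421, -1.00000); max(|x|,|y|,|x±y|/√2) = 1.70711 > 1 ⇒ ∉ W

none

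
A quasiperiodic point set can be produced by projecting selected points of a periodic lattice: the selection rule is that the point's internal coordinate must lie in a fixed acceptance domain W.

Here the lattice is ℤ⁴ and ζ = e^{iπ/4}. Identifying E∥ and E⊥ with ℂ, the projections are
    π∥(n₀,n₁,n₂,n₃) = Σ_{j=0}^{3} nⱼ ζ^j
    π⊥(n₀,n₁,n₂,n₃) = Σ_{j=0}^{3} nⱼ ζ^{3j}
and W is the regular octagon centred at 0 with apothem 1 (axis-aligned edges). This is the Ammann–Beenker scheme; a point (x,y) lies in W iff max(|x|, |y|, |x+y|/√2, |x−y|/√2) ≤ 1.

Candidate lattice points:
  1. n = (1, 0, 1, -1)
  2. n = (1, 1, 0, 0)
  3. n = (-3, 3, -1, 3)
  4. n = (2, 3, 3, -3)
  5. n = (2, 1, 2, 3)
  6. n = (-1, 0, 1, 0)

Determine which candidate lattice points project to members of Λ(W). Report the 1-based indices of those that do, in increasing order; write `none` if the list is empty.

Internal map: ζ^{3j} for j=0..3 gives (1,0), (−√2/2,√2/2), (0,−1), (√2/2,√2/2).
candidate 1: n = (1, 0, 1, -1) → π⊥ ≈ (+0.29289, -1.70711); max(|x|,|y|,|x±y|/√2) = 1.70711 > 1 ⇒ ∉ W
candidate 2: n = (1, 1, 0, 0) → π⊥ ≈ (+0.29289, +0.70711); max(|x|,|y|,|x±y|/√2) = 0.70711 ≤ 1 ⇒ ∈ W
candidate 3: n = (-3, 3, -1, 3) → π⊥ ≈ (-3.00000, +5.24264); max(|x|,|y|,|x±y|/√2) = 5.82843 > 1 ⇒ ∉ W
candidate 4: n = (2, 3, 3, -3) → π⊥ ≈ (-2.24264, -3.00000); max(|x|,|y|,|x±y|/√2) = 3.70711 > 1 ⇒ ∉ W
candidate 5: n = (2, 1, 2, 3) → π⊥ ≈ (+3.41421, +0.82843); max(|x|,|y|,|x±y|/√2) = 3.41421 > 1 ⇒ ∉ W
candidate 6: n = (-1, 0, 1, 0) → π⊥ ≈ (-1.00000, -1.00000); max(|x|,|y|,|x±y|/√2) = 1.41421 > 1 ⇒ ∉ W

2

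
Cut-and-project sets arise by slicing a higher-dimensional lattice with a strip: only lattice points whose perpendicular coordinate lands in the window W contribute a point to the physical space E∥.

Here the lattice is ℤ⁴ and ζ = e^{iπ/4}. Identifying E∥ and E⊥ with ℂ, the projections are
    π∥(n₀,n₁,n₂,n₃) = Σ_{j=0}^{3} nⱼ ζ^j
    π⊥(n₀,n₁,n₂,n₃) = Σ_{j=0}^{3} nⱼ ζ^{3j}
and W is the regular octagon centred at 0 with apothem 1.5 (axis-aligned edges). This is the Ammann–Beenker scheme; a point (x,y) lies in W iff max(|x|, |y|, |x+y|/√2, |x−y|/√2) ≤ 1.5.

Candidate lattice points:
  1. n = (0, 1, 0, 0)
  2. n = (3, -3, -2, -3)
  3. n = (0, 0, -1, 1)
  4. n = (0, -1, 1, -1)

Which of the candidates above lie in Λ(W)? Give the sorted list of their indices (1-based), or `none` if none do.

π⊥(n) = n₀ + n₁ζ³ + n₂ζ⁶ + n₃ζ⁹ where ζ = e^{iπ/4}.
candidate 1: n = (0, 1, 0, 0) → π⊥ ≈ (-0.70711, +0.70711); max(|x|,|y|,|x±y|/√2) = 1.00000 ≤ 1.5 ⇒ ∈ W
candidate 2: n = (3, -3, -2, -3) → π⊥ ≈ (+3.00000, -2.24264); max(|x|,|y|,|x±y|/√2) = 3.70711 > 1.5 ⇒ ∉ W
candidate 3: n = (0, 0, -1, 1) → π⊥ ≈ (+0.70711, +1.70711); max(|x|,|y|,|x±y|/√2) = 1.70711 > 1.5 ⇒ ∉ W
candidate 4: n = (0, -1, 1, -1) → π⊥ ≈ (+0.00000, -2.41421); max(|x|,|y|,|x±y|/√2) = 2.41421 > 1.5 ⇒ ∉ W

1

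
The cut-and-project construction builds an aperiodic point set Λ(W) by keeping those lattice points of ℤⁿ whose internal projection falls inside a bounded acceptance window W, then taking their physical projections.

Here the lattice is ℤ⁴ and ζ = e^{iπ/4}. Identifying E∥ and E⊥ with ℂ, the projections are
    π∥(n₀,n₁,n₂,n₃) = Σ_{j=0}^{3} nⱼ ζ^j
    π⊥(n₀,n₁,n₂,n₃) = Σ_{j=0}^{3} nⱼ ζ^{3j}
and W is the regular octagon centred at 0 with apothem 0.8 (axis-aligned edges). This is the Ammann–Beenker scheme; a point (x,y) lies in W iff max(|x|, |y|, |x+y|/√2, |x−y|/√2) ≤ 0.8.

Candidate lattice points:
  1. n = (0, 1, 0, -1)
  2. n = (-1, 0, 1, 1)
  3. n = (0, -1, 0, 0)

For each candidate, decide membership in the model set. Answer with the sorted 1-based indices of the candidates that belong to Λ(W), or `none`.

With ζ = e^{iπ/4} the internal vectors are ζ^0,ζ^3,ζ^6,ζ^9.
candidate 1: n = (0, 1, 0, -1) → π⊥ ≈ (-1.414214, +0.000000); max(|x|,|y|,|x±y|/√2) = 1.414214 > 0.8 ⇒ ∉ W
candidate 2: n = (-1, 0, 1, 1) → π⊥ ≈ (-0.292893, -0.292893); max(|x|,|y|,|x±y|/√2) = 0.414214 ≤ 0.8 ⇒ ∈ W
candidate 3: n = (0, -1, 0, 0) → π⊥ ≈ (+0.707107, -0.707107); max(|x|,|y|,|x±y|/√2) = 1.000000 > 0.8 ⇒ ∉ W

2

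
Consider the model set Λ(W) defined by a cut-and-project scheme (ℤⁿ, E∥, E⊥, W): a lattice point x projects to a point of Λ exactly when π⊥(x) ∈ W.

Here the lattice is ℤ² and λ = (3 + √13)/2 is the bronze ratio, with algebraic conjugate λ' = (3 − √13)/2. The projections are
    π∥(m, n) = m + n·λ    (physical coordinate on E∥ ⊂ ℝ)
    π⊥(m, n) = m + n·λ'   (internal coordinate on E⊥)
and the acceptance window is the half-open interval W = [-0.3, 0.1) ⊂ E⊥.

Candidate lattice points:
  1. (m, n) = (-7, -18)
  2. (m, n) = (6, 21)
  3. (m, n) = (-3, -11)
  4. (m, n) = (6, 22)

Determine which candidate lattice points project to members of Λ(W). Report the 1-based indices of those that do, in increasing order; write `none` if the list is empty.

Numerically λ ≈ 3.30278 and λ' = −1/λ ≈ -0.30278.
[1] lift (-7,-18): star map gives -1.55004; window check -0.3 ≤ -1.55004 < 0.1 is false → out
[2] lift (6,21): star map gives -0.35829; window check -0.3 ≤ -0.35829 < 0.1 is false → out
[3] lift (-3,-11): star map gives 0.33053; window check -0.3 ≤ 0.33053 < 0.1 is false → out
[4] lift (6,22): star map gives -0.66106; window check -0.3 ≤ -0.66106 < 0.1 is false → out

none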